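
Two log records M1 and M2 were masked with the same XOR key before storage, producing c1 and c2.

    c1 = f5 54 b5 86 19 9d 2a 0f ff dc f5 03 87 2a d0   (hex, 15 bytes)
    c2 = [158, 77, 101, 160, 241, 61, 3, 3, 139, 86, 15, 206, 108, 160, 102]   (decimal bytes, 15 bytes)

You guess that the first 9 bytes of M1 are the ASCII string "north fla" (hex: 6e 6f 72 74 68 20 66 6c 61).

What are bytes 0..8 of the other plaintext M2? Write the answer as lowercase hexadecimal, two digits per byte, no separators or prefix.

First, c1 ⊕ c2 = (M1 ⊕ K) ⊕ (M2 ⊕ K) = M1 ⊕ M2, so the key drops out. Then M2 = (M1 ⊕ M2) ⊕ M1 over the first 9 bytes.
byte 0: (f5 ^ 9e) ^ 6e = 6b ^ 6e = 05
byte 1: (54 ^ 4d) ^ 6f = 19 ^ 6f = 76
byte 2: (b5 ^ 65) ^ 72 = d0 ^ 72 = a2
byte 3: (86 ^ a0) ^ 74 = 26 ^ 74 = 52
byte 4: (19 ^ f1) ^ 68 = e8 ^ 68 = 80
byte 5: (9d ^ 3d) ^ 20 = a0 ^ 20 = 80
byte 6: (2a ^ 03) ^ 66 = 29 ^ 66 = 4f
byte 7: (0f ^ 03) ^ 6c = 0c ^ 6c = 60
byte 8: (ff ^ 8b) ^ 61 = 74 ^ 61 = 15

0576a25280804f6015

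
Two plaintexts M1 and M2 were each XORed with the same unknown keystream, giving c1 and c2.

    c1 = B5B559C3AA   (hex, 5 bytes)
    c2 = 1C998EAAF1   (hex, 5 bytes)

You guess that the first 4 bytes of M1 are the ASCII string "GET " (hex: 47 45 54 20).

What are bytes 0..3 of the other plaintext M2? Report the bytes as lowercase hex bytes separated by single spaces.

ee 69 83 49

First, c1 ⊕ c2 = (M1 ⊕ K) ⊕ (M2 ⊕ K) = M1 ⊕ M2, so the key drops out. Then M2 = (M1 ⊕ M2) ⊕ M1 over the first 4 bytes.
byte 0: (b5 xor 1c) xor 47 = a9 xor 47 = ee
byte 1: (b5 xor 99) xor 45 = 2c xor 45 = 69
byte 2: (59 xor 8e) xor 54 = d7 xor 54 = 83
byte 3: (c3 xor aa) xor 20 = 69 xor 20 = 49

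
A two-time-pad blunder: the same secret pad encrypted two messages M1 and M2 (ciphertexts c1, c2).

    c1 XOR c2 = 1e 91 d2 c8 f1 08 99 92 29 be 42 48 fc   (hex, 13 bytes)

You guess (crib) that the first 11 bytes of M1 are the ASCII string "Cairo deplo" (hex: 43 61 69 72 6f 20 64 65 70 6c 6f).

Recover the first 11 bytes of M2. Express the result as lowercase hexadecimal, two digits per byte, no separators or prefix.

Since c1 ⊕ c2 = M1 ⊕ M2, XORing with the guessed M1 bytes yields the corresponding M2 bytes: M2 = (c1 ⊕ c2) ⊕ M1.
byte 0: 1e ⊕ 43 = 5d
byte 1: 91 ⊕ 61 = f0
byte 2: d2 ⊕ 69 = bb
byte 3: c8 ⊕ 72 = ba
byte 4: f1 ⊕ 6f = 9e
byte 5: 08 ⊕ 20 = 28
byte 6: 99 ⊕ 64 = fd
byte 7: 92 ⊕ 65 = f7
byte 8: 29 ⊕ 70 = 59
byte 9: be ⊕ 6c = d2
byte 10: 42 ⊕ 6f = 2d

5df0bbba9e28fdf759d22d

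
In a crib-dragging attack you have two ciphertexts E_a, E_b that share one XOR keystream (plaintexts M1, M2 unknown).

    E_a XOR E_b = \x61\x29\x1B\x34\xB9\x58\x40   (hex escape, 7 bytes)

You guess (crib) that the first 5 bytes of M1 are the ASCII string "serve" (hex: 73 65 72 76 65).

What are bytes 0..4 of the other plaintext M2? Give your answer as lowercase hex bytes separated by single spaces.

12 4c 69 42 dc

Since E_a ⊕ E_b = M1 ⊕ M2, XORing with the guessed M1 bytes yields the corresponding M2 bytes: M2 = (E_a ⊕ E_b) ⊕ M1.
byte 0: 61 XOR 73 = 12
byte 1: 29 XOR 65 = 4c
byte 2: 1b XOR 72 = 69
byte 3: 34 XOR 76 = 42
byte 4: b9 XOR 65 = dc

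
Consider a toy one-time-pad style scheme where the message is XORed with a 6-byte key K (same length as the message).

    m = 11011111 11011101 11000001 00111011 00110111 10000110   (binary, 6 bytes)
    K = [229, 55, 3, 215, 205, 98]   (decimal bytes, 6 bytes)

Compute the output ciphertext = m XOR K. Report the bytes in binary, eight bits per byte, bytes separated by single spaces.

00111010 11101010 11000010 11101100 11111010 11100100

byte 0: df ^ e5 = 3a
byte 1: dd ^ 37 = ea
byte 2: c1 ^ 03 = c2
byte 3: 3b ^ d7 = ec
byte 4: 37 ^ cd = fa
byte 5: 86 ^ 62 = e4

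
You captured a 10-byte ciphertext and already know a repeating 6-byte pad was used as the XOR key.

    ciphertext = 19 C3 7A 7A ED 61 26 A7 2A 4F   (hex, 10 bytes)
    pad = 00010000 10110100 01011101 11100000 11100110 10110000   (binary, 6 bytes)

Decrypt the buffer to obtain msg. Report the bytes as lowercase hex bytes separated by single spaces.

09 77 27 9a 0b d1 36 13 77 af

The 6-byte key repeats, so the effective keystream is 10 b4 5d e0 e6 b0 10 b4 5d e0.
byte 0:  25 ⊕  16 =   9
byte 1: 195 ⊕ 180 = 119
byte 2: 122 ⊕  93 =  39
byte 3: 122 ⊕ 224 = 154
byte 4: 237 ⊕ 230 =  11
byte 5:  97 ⊕ 176 = 209
byte 6:  38 ⊕  16 =  54
byte 7: 167 ⊕ 180 =  19
byte 8:  42 ⊕  93 = 119
byte 9:  79 ⊕ 224 = 175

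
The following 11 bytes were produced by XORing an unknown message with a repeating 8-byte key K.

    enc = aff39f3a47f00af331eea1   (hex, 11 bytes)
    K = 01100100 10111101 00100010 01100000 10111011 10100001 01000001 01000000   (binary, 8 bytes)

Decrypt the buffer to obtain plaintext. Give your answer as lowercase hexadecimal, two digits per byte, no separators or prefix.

cb4ebd5afc514bb3555383

The 8-byte key repeats, so the effective keystream is 64 bd 22 60 bb a1 41 40 64 bd 22.
byte 0: 175 XOR 100 = 203
byte 1: 243 XOR 189 =  78
byte 2: 159 XOR  34 = 189
byte 3:  58 XOR  96 =  90
byte 4:  71 XOR 187 = 252
byte 5: 240 XOR 161 =  81
byte 6:  10 XOR  65 =  75
byte 7: 243 XOR  64 = 179
byte 8:  49 XOR 100 =  85
byte 9: 238 XOR 189 =  83
byte 10: 161 XOR  34 = 131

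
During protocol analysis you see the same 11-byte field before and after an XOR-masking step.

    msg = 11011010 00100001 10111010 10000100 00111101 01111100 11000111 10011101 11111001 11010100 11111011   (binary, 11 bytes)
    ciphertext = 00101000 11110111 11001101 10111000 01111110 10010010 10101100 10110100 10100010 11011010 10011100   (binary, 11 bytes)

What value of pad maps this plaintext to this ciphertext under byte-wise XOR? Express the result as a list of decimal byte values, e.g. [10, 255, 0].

[242, 214, 119, 60, 67, 238, 107, 41, 91, 14, 103]

Since ciphertext = msg ⊕ pad, XORing both sides with msg gives pad = msg ⊕ ciphertext.
byte 0: da XOR 28 = f2
byte 1: 21 XOR f7 = d6
byte 2: ba XOR cd = 77
byte 3: 84 XOR b8 = 3c
byte 4: 3d XOR 7e = 43
byte 5: 7c XOR 92 = ee
byte 6: c7 XOR ac = 6b
byte 7: 9d XOR b4 = 29
byte 8: f9 XOR a2 = 5b
byte 9: d4 XOR da = 0e
byte 10: fb XOR 9c = 67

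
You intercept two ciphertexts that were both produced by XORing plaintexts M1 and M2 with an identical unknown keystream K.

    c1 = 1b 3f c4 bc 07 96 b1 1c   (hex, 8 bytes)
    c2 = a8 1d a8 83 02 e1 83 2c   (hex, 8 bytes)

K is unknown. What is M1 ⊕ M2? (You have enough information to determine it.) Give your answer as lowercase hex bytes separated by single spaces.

c1 ⊕ c2 = (M1 ⊕ K) ⊕ (M2 ⊕ K) = M1 ⊕ M2 — the shared key cancels under XOR.
1b ⊕ a8 = b3
3f ⊕ 1d = 22
c4 ⊕ a8 = 6c
bc ⊕ 83 = 3f
07 ⊕ 02 = 05
96 ⊕ e1 = 77
b1 ⊕ 83 = 32
1c ⊕ 2c = 30

b3 22 6c 3f 05 77 32 30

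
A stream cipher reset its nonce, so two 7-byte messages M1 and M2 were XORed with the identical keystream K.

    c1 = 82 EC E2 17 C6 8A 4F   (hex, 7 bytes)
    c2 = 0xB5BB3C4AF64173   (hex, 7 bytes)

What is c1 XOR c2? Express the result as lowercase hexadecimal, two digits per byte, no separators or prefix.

3757de5d30cb3c

c1 ⊕ c2 = (M1 ⊕ K) ⊕ (M2 ⊕ K) = M1 ⊕ M2 — the shared key cancels under XOR.
10000010 XOR 10110101 = 00110111
11101100 XOR 10111011 = 01010111
11100010 XOR 00111100 = 11011110
00010111 XOR 01001010 = 01011101
11000110 XOR 11110110 = 00110000
10001010 XOR 01000001 = 11001011
01001111 XOR 01110011 = 00111100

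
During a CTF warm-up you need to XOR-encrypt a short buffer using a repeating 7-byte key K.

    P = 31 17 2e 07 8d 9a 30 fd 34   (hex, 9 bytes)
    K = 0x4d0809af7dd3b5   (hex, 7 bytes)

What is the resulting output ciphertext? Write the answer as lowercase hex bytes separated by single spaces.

7c 1f 27 a8 f0 49 85 b0 3c

The 7-byte key repeats, so the effective keystream is 4d 08 09 af 7d d3 b5 4d 08.
byte 0:  49 XOR  77 = 124
byte 1:  23 XOR   8 =  31
byte 2:  46 XOR   9 =  39
byte 3:   7 XOR 175 = 168
byte 4: 141 XOR 125 = 240
byte 5: 154 XOR 211 =  73
byte 6:  48 XOR 181 = 133
byte 7: 253 XOR  77 = 176
byte 8:  52 XOR   8 =  60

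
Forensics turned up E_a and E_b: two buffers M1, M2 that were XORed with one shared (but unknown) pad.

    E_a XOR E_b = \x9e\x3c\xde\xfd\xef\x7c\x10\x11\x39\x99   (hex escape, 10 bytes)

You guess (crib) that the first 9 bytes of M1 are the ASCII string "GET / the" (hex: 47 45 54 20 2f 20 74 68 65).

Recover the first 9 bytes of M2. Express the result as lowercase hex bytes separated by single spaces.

Since E_a ⊕ E_b = M1 ⊕ M2, XORing with the guessed M1 bytes yields the corresponding M2 bytes: M2 = (E_a ⊕ E_b) ⊕ M1.
10011110 ⊕ 01000111 = 11011001
00111100 ⊕ 01000101 = 01111001
11011110 ⊕ 01010100 = 10001010
11111101 ⊕ 00100000 = 11011101
11101111 ⊕ 00101111 = 11000000
01111100 ⊕ 00100000 = 01011100
00010000 ⊕ 01110100 = 01100100
00010001 ⊕ 01101000 = 01111001
00111001 ⊕ 01100101 = 01011100

d9 79 8a dd c0 5c 64 79 5c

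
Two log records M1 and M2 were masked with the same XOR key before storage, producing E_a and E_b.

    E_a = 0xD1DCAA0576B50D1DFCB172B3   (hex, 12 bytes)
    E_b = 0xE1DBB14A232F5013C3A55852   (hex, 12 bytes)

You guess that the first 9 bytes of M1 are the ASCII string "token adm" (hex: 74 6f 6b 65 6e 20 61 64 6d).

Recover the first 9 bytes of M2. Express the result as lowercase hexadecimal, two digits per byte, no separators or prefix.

First, E_a ⊕ E_b = (M1 ⊕ K) ⊕ (M2 ⊕ K) = M1 ⊕ M2, so the key drops out. Then M2 = (M1 ⊕ M2) ⊕ M1 over the first 9 bytes.
byte 0: (d1 ^ e1) ^ 74 = 30 ^ 74 = 44
byte 1: (dc ^ db) ^ 6f = 07 ^ 6f = 68
byte 2: (aa ^ b1) ^ 6b = 1b ^ 6b = 70
byte 3: (05 ^ 4a) ^ 65 = 4f ^ 65 = 2a
byte 4: (76 ^ 23) ^ 6e = 55 ^ 6e = 3b
byte 5: (b5 ^ 2f) ^ 20 = 9a ^ 20 = ba
byte 6: (0d ^ 50) ^ 61 = 5d ^ 61 = 3c
byte 7: (1d ^ 13) ^ 64 = 0e ^ 64 = 6a
byte 8: (fc ^ c3) ^ 6d = 3f ^ 6d = 52

4468702a3bba3c6a52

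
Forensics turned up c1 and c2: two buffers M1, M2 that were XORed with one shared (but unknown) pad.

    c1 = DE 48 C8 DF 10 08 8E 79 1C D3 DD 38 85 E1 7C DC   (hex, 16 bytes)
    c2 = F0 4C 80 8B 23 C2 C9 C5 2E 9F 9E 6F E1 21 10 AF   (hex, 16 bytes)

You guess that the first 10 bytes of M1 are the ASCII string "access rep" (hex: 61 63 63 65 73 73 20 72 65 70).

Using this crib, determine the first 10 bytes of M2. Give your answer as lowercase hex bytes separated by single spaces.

4f 67 2b 31 40 b9 67 ce 57 3c

First, c1 ⊕ c2 = (M1 ⊕ K) ⊕ (M2 ⊕ K) = M1 ⊕ M2, so the key drops out. Then M2 = (M1 ⊕ M2) ⊕ M1 over the first 10 bytes.
byte 0: (de xor f0) xor 61 = 2e xor 61 = 4f
byte 1: (48 xor 4c) xor 63 = 04 xor 63 = 67
byte 2: (c8 xor 80) xor 63 = 48 xor 63 = 2b
byte 3: (df xor 8b) xor 65 = 54 xor 65 = 31
byte 4: (10 xor 23) xor 73 = 33 xor 73 = 40
byte 5: (08 xor c2) xor 73 = ca xor 73 = b9
byte 6: (8e xor c9) xor 20 = 47 xor 20 = 67
byte 7: (79 xor c5) xor 72 = bc xor 72 = ce
byte 8: (1c xor 2e) xor 65 = 32 xor 65 = 57
byte 9: (d3 xor 9f) xor 70 = 4c xor 70 = 3c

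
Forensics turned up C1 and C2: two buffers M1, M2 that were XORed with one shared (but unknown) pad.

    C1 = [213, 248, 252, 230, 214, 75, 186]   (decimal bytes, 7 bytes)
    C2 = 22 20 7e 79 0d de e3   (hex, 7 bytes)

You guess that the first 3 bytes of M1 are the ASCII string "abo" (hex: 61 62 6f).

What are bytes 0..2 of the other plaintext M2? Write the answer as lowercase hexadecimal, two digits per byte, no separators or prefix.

First, C1 ⊕ C2 = (M1 ⊕ K) ⊕ (M2 ⊕ K) = M1 ⊕ M2, so the key drops out. Then M2 = (M1 ⊕ M2) ⊕ M1 over the first 3 bytes.
byte 0: (d5 xor 22) xor 61 = f7 xor 61 = 96
byte 1: (f8 xor 20) xor 62 = d8 xor 62 = ba
byte 2: (fc xor 7e) xor 6f = 82 xor 6f = ed

96baed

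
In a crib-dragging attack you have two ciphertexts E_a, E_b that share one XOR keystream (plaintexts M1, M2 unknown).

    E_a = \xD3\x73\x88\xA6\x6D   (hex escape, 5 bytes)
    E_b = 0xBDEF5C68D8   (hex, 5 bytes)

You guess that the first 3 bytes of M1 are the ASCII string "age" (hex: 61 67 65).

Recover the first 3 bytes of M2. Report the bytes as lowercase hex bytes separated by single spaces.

First, E_a ⊕ E_b = (M1 ⊕ K) ⊕ (M2 ⊕ K) = M1 ⊕ M2, so the key drops out. Then M2 = (M1 ⊕ M2) ⊕ M1 over the first 3 bytes.
byte 0: (d3 ⊕ bd) ⊕ 61 = 6e ⊕ 61 = 0f
byte 1: (73 ⊕ ef) ⊕ 67 = 9c ⊕ 67 = fb
byte 2: (88 ⊕ 5c) ⊕ 65 = d4 ⊕ 65 = b1

0f fb b1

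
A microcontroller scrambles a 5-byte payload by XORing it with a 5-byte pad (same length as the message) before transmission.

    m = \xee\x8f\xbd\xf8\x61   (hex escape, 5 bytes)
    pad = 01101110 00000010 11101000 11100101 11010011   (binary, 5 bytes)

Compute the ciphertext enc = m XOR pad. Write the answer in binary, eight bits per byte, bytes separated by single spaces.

XOR is its own inverse, so applying the key byte-wise gives the result directly.
byte 0: 11101110 ^ 01101110 = 10000000
byte 1: 10001111 ^ 00000010 = 10001101
byte 2: 10111101 ^ 11101000 = 01010101
byte 3: 11111000 ^ 11100101 = 00011101
byte 4: 01100001 ^ 11010011 = 10110010

10000000 10001101 01010101 00011101 10110010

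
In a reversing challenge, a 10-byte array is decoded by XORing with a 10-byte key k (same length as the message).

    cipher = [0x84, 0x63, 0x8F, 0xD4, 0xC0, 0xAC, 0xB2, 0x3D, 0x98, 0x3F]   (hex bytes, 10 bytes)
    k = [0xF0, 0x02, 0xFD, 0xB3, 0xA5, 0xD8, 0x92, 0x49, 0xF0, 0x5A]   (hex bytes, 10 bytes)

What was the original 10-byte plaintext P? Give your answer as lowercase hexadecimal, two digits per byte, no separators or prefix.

XOR is its own inverse, so applying the key byte-wise gives the result directly.
84 ^ f0 = 74
63 ^ 02 = 61
8f ^ fd = 72
d4 ^ b3 = 67
c0 ^ a5 = 65
ac ^ d8 = 74
b2 ^ 92 = 20
3d ^ 49 = 74
98 ^ f0 = 68
3f ^ 5a = 65

74617267657420746865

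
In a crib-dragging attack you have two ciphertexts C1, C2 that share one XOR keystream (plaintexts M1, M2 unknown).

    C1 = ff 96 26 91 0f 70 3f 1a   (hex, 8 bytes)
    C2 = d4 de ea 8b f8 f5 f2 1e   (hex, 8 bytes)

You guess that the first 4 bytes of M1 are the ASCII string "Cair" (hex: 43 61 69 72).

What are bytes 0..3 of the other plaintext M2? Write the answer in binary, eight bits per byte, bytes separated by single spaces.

01101000 00101001 10100101 01101000

First, C1 ⊕ C2 = (M1 ⊕ K) ⊕ (M2 ⊕ K) = M1 ⊕ M2, so the key drops out. Then M2 = (M1 ⊕ M2) ⊕ M1 over the first 4 bytes.
byte 0: (ff XOR d4) XOR 43 = 2b XOR 43 = 68
byte 1: (96 XOR de) XOR 61 = 48 XOR 61 = 29
byte 2: (26 XOR ea) XOR 69 = cc XOR 69 = a5
byte 3: (91 XOR 8b) XOR 72 = 1a XOR 72 = 68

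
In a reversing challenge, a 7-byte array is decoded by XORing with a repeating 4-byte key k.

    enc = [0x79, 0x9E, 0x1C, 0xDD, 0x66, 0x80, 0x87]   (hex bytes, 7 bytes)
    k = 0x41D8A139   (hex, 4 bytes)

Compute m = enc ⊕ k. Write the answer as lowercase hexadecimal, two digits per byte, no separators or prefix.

The 4-byte key repeats, so the effective keystream is 41 d8 a1 39 41 d8 a1.
byte 0: 79 ⊕ 41 = 38
byte 1: 9e ⊕ d8 = 46
byte 2: 1c ⊕ a1 = bd
byte 3: dd ⊕ 39 = e4
byte 4: 66 ⊕ 41 = 27
byte 5: 80 ⊕ d8 = 58
byte 6: 87 ⊕ a1 = 26

3846bde4275826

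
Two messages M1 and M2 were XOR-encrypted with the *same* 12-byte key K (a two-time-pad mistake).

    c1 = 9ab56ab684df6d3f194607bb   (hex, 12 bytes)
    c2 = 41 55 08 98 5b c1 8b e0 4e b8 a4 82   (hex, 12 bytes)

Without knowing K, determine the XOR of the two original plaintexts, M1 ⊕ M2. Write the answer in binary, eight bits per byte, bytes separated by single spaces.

11011011 11100000 01100010 00101110 11011111 00011110 11100110 11011111 01010111 11111110 10100011 00111001

c1 ⊕ c2 = (M1 ⊕ K) ⊕ (M2 ⊕ K) = M1 ⊕ M2 — the shared key cancels under XOR.
9a ⊕ 41 = db
b5 ⊕ 55 = e0
6a ⊕ 08 = 62
b6 ⊕ 98 = 2e
84 ⊕ 5b = df
df ⊕ c1 = 1e
6d ⊕ 8b = e6
3f ⊕ e0 = df
19 ⊕ 4e = 57
46 ⊕ b8 = fe
07 ⊕ a4 = a3
bb ⊕ 82 = 39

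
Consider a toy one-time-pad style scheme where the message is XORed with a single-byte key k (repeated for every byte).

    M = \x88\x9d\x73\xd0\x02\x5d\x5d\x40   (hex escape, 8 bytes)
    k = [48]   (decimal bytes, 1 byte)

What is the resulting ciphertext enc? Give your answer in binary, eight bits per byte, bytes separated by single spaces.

The 1-byte key repeats, so the effective keystream is 30 30 30 30 30 30 30 30.
byte 0: 88 xor 30 = b8
byte 1: 9d xor 30 = ad
byte 2: 73 xor 30 = 43
byte 3: d0 xor 30 = e0
byte 4: 02 xor 30 = 32
byte 5: 5d xor 30 = 6d
byte 6: 5d xor 30 = 6d
byte 7: 40 xor 30 = 70

10111000 10101101 01000011 11100000 00110010 01101101 01101101 01110000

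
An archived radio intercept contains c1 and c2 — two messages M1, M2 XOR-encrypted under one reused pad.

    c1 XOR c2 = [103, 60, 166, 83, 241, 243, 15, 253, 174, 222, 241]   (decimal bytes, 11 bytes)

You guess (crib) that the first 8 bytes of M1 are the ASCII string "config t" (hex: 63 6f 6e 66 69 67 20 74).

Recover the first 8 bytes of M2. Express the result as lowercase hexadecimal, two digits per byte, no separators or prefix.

0453c83598942f89

Since c1 ⊕ c2 = M1 ⊕ M2, XORing with the guessed M1 bytes yields the corresponding M2 bytes: M2 = (c1 ⊕ c2) ⊕ M1.
103 ⊕  99 =   4
 60 ⊕ 111 =  83
166 ⊕ 110 = 200
 83 ⊕ 102 =  53
241 ⊕ 105 = 152
243 ⊕ 103 = 148
 15 ⊕  32 =  47
253 ⊕ 116 = 137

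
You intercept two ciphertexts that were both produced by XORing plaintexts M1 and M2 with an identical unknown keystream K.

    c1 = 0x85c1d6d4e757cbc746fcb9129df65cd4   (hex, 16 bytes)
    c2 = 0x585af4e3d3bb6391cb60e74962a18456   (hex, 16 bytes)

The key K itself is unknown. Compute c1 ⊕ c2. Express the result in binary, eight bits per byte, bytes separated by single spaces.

c1 ⊕ c2 = (M1 ⊕ K) ⊕ (M2 ⊕ K) = M1 ⊕ M2 — the shared key cancels under XOR.
85 xor 58 = dd
c1 xor 5a = 9b
d6 xor f4 = 22
d4 xor e3 = 37
e7 xor d3 = 34
57 xor bb = ec
cb xor 63 = a8
c7 xor 91 = 56
46 xor cb = 8d
fc xor 60 = 9c
b9 xor e7 = 5e
12 xor 49 = 5b
9d xor 62 = ff
f6 xor a1 = 57
5c xor 84 = d8
d4 xor 56 = 82

11011101 10011011 00100010 00110111 00110100 11101100 10101000 01010110 10001101 10011100 01011110 01011011 11111111 01010111 11011000 10000010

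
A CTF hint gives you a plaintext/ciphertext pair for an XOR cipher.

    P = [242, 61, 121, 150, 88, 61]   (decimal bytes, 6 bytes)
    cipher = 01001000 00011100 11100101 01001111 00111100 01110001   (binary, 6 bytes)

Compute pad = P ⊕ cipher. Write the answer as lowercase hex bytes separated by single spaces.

Since cipher = P ⊕ pad, XORing both sides with P gives pad = P ⊕ cipher.
f2 XOR 48 = ba
3d XOR 1c = 21
79 XOR e5 = 9c
96 XOR 4f = d9
58 XOR 3c = 64
3d XOR 71 = 4c

ba 21 9c d9 64 4c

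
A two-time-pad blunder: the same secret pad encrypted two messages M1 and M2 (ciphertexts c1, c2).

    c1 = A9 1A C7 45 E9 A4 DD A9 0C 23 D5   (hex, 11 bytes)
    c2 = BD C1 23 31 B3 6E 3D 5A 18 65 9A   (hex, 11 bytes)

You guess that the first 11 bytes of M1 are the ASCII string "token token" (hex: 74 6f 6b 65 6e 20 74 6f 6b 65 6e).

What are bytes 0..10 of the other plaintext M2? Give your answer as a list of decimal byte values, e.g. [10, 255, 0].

[96, 180, 143, 17, 52, 234, 148, 156, 127, 35, 33]

First, c1 ⊕ c2 = (M1 ⊕ K) ⊕ (M2 ⊕ K) = M1 ⊕ M2, so the key drops out. Then M2 = (M1 ⊕ M2) ⊕ M1 over the first 11 bytes.
byte 0: (a9 ⊕ bd) ⊕ 74 = 14 ⊕ 74 = 60
byte 1: (1a ⊕ c1) ⊕ 6f = db ⊕ 6f = b4
byte 2: (c7 ⊕ 23) ⊕ 6b = e4 ⊕ 6b = 8f
byte 3: (45 ⊕ 31) ⊕ 65 = 74 ⊕ 65 = 11
byte 4: (e9 ⊕ b3) ⊕ 6e = 5a ⊕ 6e = 34
byte 5: (a4 ⊕ 6e) ⊕ 20 = ca ⊕ 20 = ea
byte 6: (dd ⊕ 3d) ⊕ 74 = e0 ⊕ 74 = 94
byte 7: (a9 ⊕ 5a) ⊕ 6f = f3 ⊕ 6f = 9c
byte 8: (0c ⊕ 18) ⊕ 6b = 14 ⊕ 6b = 7f
byte 9: (23 ⊕ 65) ⊕ 65 = 46 ⊕ 65 = 23
byte 10: (d5 ⊕ 9a) ⊕ 6e = 4f ⊕ 6e = 21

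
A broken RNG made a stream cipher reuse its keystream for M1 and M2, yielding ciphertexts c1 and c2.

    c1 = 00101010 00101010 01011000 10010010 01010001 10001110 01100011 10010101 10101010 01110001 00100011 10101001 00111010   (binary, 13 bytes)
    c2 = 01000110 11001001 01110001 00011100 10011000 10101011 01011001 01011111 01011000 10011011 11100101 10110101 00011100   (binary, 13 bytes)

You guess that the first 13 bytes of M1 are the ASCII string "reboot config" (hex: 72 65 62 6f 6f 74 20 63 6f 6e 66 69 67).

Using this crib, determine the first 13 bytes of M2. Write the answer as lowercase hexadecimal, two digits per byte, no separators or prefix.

First, c1 ⊕ c2 = (M1 ⊕ K) ⊕ (M2 ⊕ K) = M1 ⊕ M2, so the key drops out. Then M2 = (M1 ⊕ M2) ⊕ M1 over the first 13 bytes.
byte 0: (2a XOR 46) XOR 72 = 6c XOR 72 = 1e
byte 1: (2a XOR c9) XOR 65 = e3 XOR 65 = 86
byte 2: (58 XOR 71) XOR 62 = 29 XOR 62 = 4b
byte 3: (92 XOR 1c) XOR 6f = 8e XOR 6f = e1
byte 4: (51 XOR 98) XOR 6f = c9 XOR 6f = a6
byte 5: (8e XOR ab) XOR 74 = 25 XOR 74 = 51
byte 6: (63 XOR 59) XOR 20 = 3a XOR 20 = 1a
byte 7: (95 XOR 5f) XOR 63 = ca XOR 63 = a9
byte 8: (aa XOR 58) XOR 6f = f2 XOR 6f = 9d
byte 9: (71 XOR 9b) XOR 6e = ea XOR 6e = 84
byte 10: (23 XOR e5) XOR 66 = c6 XOR 66 = a0
byte 11: (a9 XOR b5) XOR 69 = 1c XOR 69 = 75
byte 12: (3a XOR 1c) XOR 67 = 26 XOR 67 = 41

1e864be1a6511aa99d84a07541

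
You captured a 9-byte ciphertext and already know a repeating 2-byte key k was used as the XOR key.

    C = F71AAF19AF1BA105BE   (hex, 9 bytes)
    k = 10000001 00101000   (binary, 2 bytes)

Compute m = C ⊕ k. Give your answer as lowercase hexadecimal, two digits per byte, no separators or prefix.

76322e312e33202d3f

The 2-byte key repeats, so the effective keystream is 81 28 81 28 81 28 81 28 81.
byte 0: f7 ^ 81 = 76
byte 1: 1a ^ 28 = 32
byte 2: af ^ 81 = 2e
byte 3: 19 ^ 28 = 31
byte 4: af ^ 81 = 2e
byte 5: 1b ^ 28 = 33
byte 6: a1 ^ 81 = 20
byte 7: 05 ^ 28 = 2d
byte 8: be ^ 81 = 3f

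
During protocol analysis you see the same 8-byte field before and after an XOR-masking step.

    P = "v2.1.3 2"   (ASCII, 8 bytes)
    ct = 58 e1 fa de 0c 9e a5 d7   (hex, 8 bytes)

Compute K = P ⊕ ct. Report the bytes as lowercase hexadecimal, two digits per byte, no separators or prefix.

2ed3d4ef22ad85e5

Since ct = P ⊕ K, XORing both sides with P gives K = P ⊕ ct.
byte 0: 76 xor 58 = 2e
byte 1: 32 xor e1 = d3
byte 2: 2e xor fa = d4
byte 3: 31 xor de = ef
byte 4: 2e xor 0c = 22
byte 5: 33 xor 9e = ad
byte 6: 20 xor a5 = 85
byte 7: 32 xor d7 = e5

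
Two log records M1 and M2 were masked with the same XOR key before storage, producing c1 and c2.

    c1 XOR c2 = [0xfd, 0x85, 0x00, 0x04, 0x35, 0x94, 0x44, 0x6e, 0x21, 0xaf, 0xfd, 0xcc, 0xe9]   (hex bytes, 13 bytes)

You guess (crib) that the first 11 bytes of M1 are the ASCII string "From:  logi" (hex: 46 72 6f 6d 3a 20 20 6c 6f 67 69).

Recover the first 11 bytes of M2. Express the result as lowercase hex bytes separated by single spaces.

Since c1 ⊕ c2 = M1 ⊕ M2, XORing with the guessed M1 bytes yields the corresponding M2 bytes: M2 = (c1 ⊕ c2) ⊕ M1.
byte 0: fd xor 46 = bb
byte 1: 85 xor 72 = f7
byte 2: 00 xor 6f = 6f
byte 3: 04 xor 6d = 69
byte 4: 35 xor 3a = 0f
byte 5: 94 xor 20 = b4
byte 6: 44 xor 20 = 64
byte 7: 6e xor 6c = 02
byte 8: 21 xor 6f = 4e
byte 9: af xor 67 = c8
byte 10: fd xor 69 = 94

bb f7 6f 69 0f b4 64 02 4e c8 94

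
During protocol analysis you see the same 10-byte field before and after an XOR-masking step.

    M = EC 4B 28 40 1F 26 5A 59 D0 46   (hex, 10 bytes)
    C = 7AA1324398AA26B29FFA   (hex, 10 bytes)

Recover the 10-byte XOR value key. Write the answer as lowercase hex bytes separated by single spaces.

96 ea 1a 03 87 8c 7c eb 4f bc

Since C = M ⊕ key, XORing both sides with M gives key = M ⊕ C.
11101100 ^ 01111010 = 10010110
01001011 ^ 10100001 = 11101010
00101000 ^ 00110010 = 00011010
01000000 ^ 01000011 = 00000011
00011111 ^ 10011000 = 10000111
00100110 ^ 10101010 = 10001100
01011010 ^ 00100110 = 01111100
01011001 ^ 10110010 = 11101011
11010000 ^ 10011111 = 01001111
01000110 ^ 11111010 = 10111100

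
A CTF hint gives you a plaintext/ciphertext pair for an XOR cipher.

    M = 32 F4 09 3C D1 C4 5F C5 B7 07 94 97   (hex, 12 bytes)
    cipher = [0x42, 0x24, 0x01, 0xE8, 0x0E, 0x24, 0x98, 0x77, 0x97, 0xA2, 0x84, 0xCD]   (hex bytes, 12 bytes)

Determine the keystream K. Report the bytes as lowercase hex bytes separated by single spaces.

70 d0 08 d4 df e0 c7 b2 20 a5 10 5a

Since cipher = M ⊕ K, XORing both sides with M gives K = M ⊕ cipher.
byte 0: 32 XOR 42 = 70
byte 1: f4 XOR 24 = d0
byte 2: 09 XOR 01 = 08
byte 3: 3c XOR e8 = d4
byte 4: d1 XOR 0e = df
byte 5: c4 XOR 24 = e0
byte 6: 5f XOR 98 = c7
byte 7: c5 XOR 77 = b2
byte 8: b7 XOR 97 = 20
byte 9: 07 XOR a2 = a5
byte 10: 94 XOR 84 = 10
byte 11: 97 XOR cd = 5a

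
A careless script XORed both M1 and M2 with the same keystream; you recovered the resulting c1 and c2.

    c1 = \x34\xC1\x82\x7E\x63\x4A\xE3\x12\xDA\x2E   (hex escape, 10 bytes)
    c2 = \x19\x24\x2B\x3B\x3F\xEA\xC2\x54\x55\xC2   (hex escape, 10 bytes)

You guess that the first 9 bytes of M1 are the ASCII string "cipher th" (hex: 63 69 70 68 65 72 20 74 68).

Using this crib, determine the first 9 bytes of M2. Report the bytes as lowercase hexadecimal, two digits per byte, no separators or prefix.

4e8cd92d39d20132e7

First, c1 ⊕ c2 = (M1 ⊕ K) ⊕ (M2 ⊕ K) = M1 ⊕ M2, so the key drops out. Then M2 = (M1 ⊕ M2) ⊕ M1 over the first 9 bytes.
byte 0: (34 xor 19) xor 63 = 2d xor 63 = 4e
byte 1: (c1 xor 24) xor 69 = e5 xor 69 = 8c
byte 2: (82 xor 2b) xor 70 = a9 xor 70 = d9
byte 3: (7e xor 3b) xor 68 = 45 xor 68 = 2d
byte 4: (63 xor 3f) xor 65 = 5c xor 65 = 39
byte 5: (4a xor ea) xor 72 = a0 xor 72 = d2
byte 6: (e3 xor c2) xor 20 = 21 xor 20 = 01
byte 7: (12 xor 54) xor 74 = 46 xor 74 = 32
byte 8: (da xor 55) xor 68 = 8f xor 68 = e7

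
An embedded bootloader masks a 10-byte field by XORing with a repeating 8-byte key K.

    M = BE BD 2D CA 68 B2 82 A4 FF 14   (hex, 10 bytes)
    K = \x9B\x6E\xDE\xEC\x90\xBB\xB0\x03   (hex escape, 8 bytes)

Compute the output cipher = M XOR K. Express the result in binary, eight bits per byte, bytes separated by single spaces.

00100101 11010011 11110011 00100110 11111000 00001001 00110010 10100111 01100100 01111010

The 8-byte key repeats, so the effective keystream is 9b 6e de ec 90 bb b0 03 9b 6e.
byte 0: 10111110 XOR 10011011 = 00100101
byte 1: 10111101 XOR 01101110 = 11010011
byte 2: 00101101 XOR 11011110 = 11110011
byte 3: 11001010 XOR 11101100 = 00100110
byte 4: 01101000 XOR 10010000 = 11111000
byte 5: 10110010 XOR 10111011 = 00001001
byte 6: 10000010 XOR 10110000 = 00110010
byte 7: 10100100 XOR 00000011 = 10100111
byte 8: 11111111 XOR 10011011 = 01100100
byte 9: 00010100 XOR 01101110 = 01111010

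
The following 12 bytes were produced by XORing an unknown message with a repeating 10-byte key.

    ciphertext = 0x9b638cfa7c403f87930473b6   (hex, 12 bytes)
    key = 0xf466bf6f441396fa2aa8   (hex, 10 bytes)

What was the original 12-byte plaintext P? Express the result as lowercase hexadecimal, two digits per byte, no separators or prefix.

6f0533953853a97db9ac87d0

The 10-byte key repeats, so the effective keystream is f4 66 bf 6f 44 13 96 fa 2a a8 f4 66.
byte 0: 9b ⊕ f4 = 6f
byte 1: 63 ⊕ 66 = 05
byte 2: 8c ⊕ bf = 33
byte 3: fa ⊕ 6f = 95
byte 4: 7c ⊕ 44 = 38
byte 5: 40 ⊕ 13 = 53
byte 6: 3f ⊕ 96 = a9
byte 7: 87 ⊕ fa = 7d
byte 8: 93 ⊕ 2a = b9
byte 9: 04 ⊕ a8 = ac
byte 10: 73 ⊕ f4 = 87
byte 11: b6 ⊕ 66 = d0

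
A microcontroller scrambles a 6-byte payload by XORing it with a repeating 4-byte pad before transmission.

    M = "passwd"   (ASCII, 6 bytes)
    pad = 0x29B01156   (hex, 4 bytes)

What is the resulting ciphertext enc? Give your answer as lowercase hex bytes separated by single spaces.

The 4-byte key repeats, so the effective keystream is 29 b0 11 56 29 b0.
byte 0: 70 XOR 29 = 59
byte 1: 61 XOR b0 = d1
byte 2: 73 XOR 11 = 62
byte 3: 73 XOR 56 = 25
byte 4: 77 XOR 29 = 5e
byte 5: 64 XOR b0 = d4

59 d1 62 25 5e d4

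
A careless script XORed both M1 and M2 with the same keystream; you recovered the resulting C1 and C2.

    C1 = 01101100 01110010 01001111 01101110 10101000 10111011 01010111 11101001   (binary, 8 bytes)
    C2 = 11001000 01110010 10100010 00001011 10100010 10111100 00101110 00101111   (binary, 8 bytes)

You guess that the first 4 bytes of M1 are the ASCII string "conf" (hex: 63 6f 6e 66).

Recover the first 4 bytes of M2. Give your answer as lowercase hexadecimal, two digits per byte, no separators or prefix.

c76f8303

First, C1 ⊕ C2 = (M1 ⊕ K) ⊕ (M2 ⊕ K) = M1 ⊕ M2, so the key drops out. Then M2 = (M1 ⊕ M2) ⊕ M1 over the first 4 bytes.
byte 0: (6c ⊕ c8) ⊕ 63 = a4 ⊕ 63 = c7
byte 1: (72 ⊕ 72) ⊕ 6f = 00 ⊕ 6f = 6f
byte 2: (4f ⊕ a2) ⊕ 6e = ed ⊕ 6e = 83
byte 3: (6e ⊕ 0b) ⊕ 66 = 65 ⊕ 66 = 03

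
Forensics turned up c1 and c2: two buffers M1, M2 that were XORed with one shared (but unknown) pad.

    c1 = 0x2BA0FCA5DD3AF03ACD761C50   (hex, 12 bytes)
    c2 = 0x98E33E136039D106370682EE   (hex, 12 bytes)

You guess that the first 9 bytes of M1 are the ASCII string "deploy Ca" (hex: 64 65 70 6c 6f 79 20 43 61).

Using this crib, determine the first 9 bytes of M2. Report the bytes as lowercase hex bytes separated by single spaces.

d7 26 b2 da d2 7a 01 7f 9b

First, c1 ⊕ c2 = (M1 ⊕ K) ⊕ (M2 ⊕ K) = M1 ⊕ M2, so the key drops out. Then M2 = (M1 ⊕ M2) ⊕ M1 over the first 9 bytes.
byte 0: (2b ^ 98) ^ 64 = b3 ^ 64 = d7
byte 1: (a0 ^ e3) ^ 65 = 43 ^ 65 = 26
byte 2: (fc ^ 3e) ^ 70 = c2 ^ 70 = b2
byte 3: (a5 ^ 13) ^ 6c = b6 ^ 6c = da
byte 4: (dd ^ 60) ^ 6f = bd ^ 6f = d2
byte 5: (3a ^ 39) ^ 79 = 03 ^ 79 = 7a
byte 6: (f0 ^ d1) ^ 20 = 21 ^ 20 = 01
byte 7: (3a ^ 06) ^ 43 = 3c ^ 43 = 7f
byte 8: (cd ^ 37) ^ 61 = fa ^ 61 = 9b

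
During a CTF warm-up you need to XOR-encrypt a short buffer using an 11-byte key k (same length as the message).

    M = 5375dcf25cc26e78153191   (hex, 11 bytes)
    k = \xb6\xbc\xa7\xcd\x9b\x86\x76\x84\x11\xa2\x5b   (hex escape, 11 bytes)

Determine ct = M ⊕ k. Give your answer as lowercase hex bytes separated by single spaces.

e5 c9 7b 3f c7 44 18 fc 04 93 ca

XOR is its own inverse, so applying the key byte-wise gives the result directly.
byte 0: 01010011 xor 10110110 = 11100101
byte 1: 01110101 xor 10111100 = 11001001
byte 2: 11011100 xor 10100111 = 01111011
byte 3: 11110010 xor 11001101 = 00111111
byte 4: 01011100 xor 10011011 = 11000111
byte 5: 11000010 xor 10000110 = 01000100
byte 6: 01101110 xor 01110110 = 00011000
byte 7: 01111000 xor 10000100 = 11111100
byte 8: 00010101 xor 00010001 = 00000100
byte 9: 00110001 xor 10100010 = 10010011
byte 10: 10010001 xor 01011011 = 11001010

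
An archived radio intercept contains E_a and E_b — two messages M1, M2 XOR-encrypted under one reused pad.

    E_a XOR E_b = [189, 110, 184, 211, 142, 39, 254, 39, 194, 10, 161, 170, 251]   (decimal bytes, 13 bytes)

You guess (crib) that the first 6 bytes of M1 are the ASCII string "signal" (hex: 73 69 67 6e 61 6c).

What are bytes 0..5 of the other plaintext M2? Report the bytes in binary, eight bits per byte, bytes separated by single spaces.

11001110 00000111 11011111 10111101 11101111 01001011

Since E_a ⊕ E_b = M1 ⊕ M2, XORing with the guessed M1 bytes yields the corresponding M2 bytes: M2 = (E_a ⊕ E_b) ⊕ M1.
bd ⊕ 73 = ce
6e ⊕ 69 = 07
b8 ⊕ 67 = df
d3 ⊕ 6e = bd
8e ⊕ 61 = ef
27 ⊕ 6c = 4b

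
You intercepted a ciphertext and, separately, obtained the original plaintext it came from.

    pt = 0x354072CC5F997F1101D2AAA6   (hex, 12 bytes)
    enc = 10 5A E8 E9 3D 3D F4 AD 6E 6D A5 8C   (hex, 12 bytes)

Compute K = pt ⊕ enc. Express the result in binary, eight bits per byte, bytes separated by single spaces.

00100101 00011010 10011010 00100101 01100010 10100100 10001011 10111100 01101111 10111111 00001111 00101010

Since enc = pt ⊕ K, XORing both sides with pt gives K = pt ⊕ enc.
35 xor 10 = 25
40 xor 5a = 1a
72 xor e8 = 9a
cc xor e9 = 25
5f xor 3d = 62
99 xor 3d = a4
7f xor f4 = 8b
11 xor ad = bc
01 xor 6e = 6f
d2 xor 6d = bf
aa xor a5 = 0f
a6 xor 8c = 2a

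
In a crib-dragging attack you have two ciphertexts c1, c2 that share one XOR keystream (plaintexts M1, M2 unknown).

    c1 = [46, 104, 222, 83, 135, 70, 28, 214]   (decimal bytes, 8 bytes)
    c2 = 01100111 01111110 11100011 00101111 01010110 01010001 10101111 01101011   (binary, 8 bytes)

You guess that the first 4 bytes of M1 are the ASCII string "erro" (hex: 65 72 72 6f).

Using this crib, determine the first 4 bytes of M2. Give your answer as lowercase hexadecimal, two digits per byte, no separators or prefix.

2c644f13

First, c1 ⊕ c2 = (M1 ⊕ K) ⊕ (M2 ⊕ K) = M1 ⊕ M2, so the key drops out. Then M2 = (M1 ⊕ M2) ⊕ M1 over the first 4 bytes.
byte 0: (2e xor 67) xor 65 = 49 xor 65 = 2c
byte 1: (68 xor 7e) xor 72 = 16 xor 72 = 64
byte 2: (de xor e3) xor 72 = 3d xor 72 = 4f
byte 3: (53 xor 2f) xor 6f = 7c xor 6f = 13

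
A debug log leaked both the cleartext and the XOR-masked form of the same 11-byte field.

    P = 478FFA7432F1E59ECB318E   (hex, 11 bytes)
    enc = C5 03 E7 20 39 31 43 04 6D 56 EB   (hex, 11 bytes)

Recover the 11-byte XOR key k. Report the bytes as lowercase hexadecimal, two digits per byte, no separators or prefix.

828c1d540bc0a69aa66765

Since enc = P ⊕ k, XORing both sides with P gives k = P ⊕ enc.
47 ⊕ c5 = 82
8f ⊕ 03 = 8c
fa ⊕ e7 = 1d
74 ⊕ 20 = 54
32 ⊕ 39 = 0b
f1 ⊕ 31 = c0
e5 ⊕ 43 = a6
9e ⊕ 04 = 9a
cb ⊕ 6d = a6
31 ⊕ 56 = 67
8e ⊕ eb = 65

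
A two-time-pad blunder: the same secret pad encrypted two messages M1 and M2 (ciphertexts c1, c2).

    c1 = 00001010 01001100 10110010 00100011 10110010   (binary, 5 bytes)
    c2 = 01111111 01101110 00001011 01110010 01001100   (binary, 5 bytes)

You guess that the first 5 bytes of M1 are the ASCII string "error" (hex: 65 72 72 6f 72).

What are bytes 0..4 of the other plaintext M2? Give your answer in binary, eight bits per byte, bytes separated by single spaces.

First, c1 ⊕ c2 = (M1 ⊕ K) ⊕ (M2 ⊕ K) = M1 ⊕ M2, so the key drops out. Then M2 = (M1 ⊕ M2) ⊕ M1 over the first 5 bytes.
byte 0: (0a xor 7f) xor 65 = 75 xor 65 = 10
byte 1: (4c xor 6e) xor 72 = 22 xor 72 = 50
byte 2: (b2 xor 0b) xor 72 = b9 xor 72 = cb
byte 3: (23 xor 72) xor 6f = 51 xor 6f = 3e
byte 4: (b2 xor 4c) xor 72 = fe xor 72 = 8c

00010000 01010000 11001011 00111110 10001100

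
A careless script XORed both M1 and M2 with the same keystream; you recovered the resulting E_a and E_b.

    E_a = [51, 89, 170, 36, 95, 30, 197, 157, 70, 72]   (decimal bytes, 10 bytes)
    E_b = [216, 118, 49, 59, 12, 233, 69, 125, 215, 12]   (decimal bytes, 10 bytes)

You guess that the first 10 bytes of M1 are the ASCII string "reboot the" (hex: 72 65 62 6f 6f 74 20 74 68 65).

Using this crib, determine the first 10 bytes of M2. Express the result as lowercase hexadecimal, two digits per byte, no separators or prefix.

First, E_a ⊕ E_b = (M1 ⊕ K) ⊕ (M2 ⊕ K) = M1 ⊕ M2, so the key drops out. Then M2 = (M1 ⊕ M2) ⊕ M1 over the first 10 bytes.
byte 0: (33 xor d8) xor 72 = eb xor 72 = 99
byte 1: (59 xor 76) xor 65 = 2f xor 65 = 4a
byte 2: (aa xor 31) xor 62 = 9b xor 62 = f9
byte 3: (24 xor 3b) xor 6f = 1f xor 6f = 70
byte 4: (5f xor 0c) xor 6f = 53 xor 6f = 3c
byte 5: (1e xor e9) xor 74 = f7 xor 74 = 83
byte 6: (c5 xor 45) xor 20 = 80 xor 20 = a0
byte 7: (9d xor 7d) xor 74 = e0 xor 74 = 94
byte 8: (46 xor d7) xor 68 = 91 xor 68 = f9
byte 9: (48 xor 0c) xor 65 = 44 xor 65 = 21

994af9703c83a094f921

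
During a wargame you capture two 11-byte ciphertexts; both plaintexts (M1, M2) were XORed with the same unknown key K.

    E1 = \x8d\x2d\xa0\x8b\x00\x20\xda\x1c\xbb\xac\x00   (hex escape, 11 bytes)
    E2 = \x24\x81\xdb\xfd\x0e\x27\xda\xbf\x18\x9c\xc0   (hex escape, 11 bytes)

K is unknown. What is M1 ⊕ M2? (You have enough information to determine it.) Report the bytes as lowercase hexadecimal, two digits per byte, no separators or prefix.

a9ac7b760e0700a3a330c0

E1 ⊕ E2 = (M1 ⊕ K) ⊕ (M2 ⊕ K) = M1 ⊕ M2 — the shared key cancels under XOR.
byte 0: 8d ^ 24 = a9
byte 1: 2d ^ 81 = ac
byte 2: a0 ^ db = 7b
byte 3: 8b ^ fd = 76
byte 4: 00 ^ 0e = 0e
byte 5: 20 ^ 27 = 07
byte 6: da ^ da = 00
byte 7: 1c ^ bf = a3
byte 8: bb ^ 18 = a3
byte 9: ac ^ 9c = 30
byte 10: 00 ^ c0 = c0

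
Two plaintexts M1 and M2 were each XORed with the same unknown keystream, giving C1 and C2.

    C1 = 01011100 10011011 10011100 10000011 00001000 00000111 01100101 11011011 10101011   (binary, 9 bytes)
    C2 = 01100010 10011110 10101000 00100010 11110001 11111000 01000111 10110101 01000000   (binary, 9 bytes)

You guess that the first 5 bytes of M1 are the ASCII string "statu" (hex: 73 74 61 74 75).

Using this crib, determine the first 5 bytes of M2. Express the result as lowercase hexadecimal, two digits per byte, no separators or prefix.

First, C1 ⊕ C2 = (M1 ⊕ K) ⊕ (M2 ⊕ K) = M1 ⊕ M2, so the key drops out. Then M2 = (M1 ⊕ M2) ⊕ M1 over the first 5 bytes.
byte 0: (5c XOR 62) XOR 73 = 3e XOR 73 = 4d
byte 1: (9b XOR 9e) XOR 74 = 05 XOR 74 = 71
byte 2: (9c XOR a8) XOR 61 = 34 XOR 61 = 55
byte 3: (83 XOR 22) XOR 74 = a1 XOR 74 = d5
byte 4: (08 XOR f1) XOR 75 = f9 XOR 75 = 8c

4d7155d58c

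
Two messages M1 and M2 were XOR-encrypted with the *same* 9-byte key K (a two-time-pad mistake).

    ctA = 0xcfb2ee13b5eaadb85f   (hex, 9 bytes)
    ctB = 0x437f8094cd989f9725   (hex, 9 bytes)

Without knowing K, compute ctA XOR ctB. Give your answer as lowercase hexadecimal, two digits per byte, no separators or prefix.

8ccd6e877872322f7a

ctA ⊕ ctB = (M1 ⊕ K) ⊕ (M2 ⊕ K) = M1 ⊕ M2 — the shared key cancels under XOR.
cf xor 43 = 8c
b2 xor 7f = cd
ee xor 80 = 6e
13 xor 94 = 87
b5 xor cd = 78
ea xor 98 = 72
ad xor 9f = 32
b8 xor 97 = 2f
5f xor 25 = 7a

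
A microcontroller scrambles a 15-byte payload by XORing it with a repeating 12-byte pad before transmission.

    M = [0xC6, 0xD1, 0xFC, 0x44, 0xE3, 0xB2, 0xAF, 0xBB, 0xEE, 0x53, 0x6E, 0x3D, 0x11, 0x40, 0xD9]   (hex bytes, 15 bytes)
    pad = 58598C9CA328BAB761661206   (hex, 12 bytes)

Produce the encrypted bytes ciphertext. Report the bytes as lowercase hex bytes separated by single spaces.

The 12-byte key repeats, so the effective keystream is 58 59 8c 9c a3 28 ba b7 61 66 12 06 58 59 8c.
byte 0: 198 ⊕  88 = 158
byte 1: 209 ⊕  89 = 136
byte 2: 252 ⊕ 140 = 112
byte 3:  68 ⊕ 156 = 216
byte 4: 227 ⊕ 163 =  64
byte 5: 178 ⊕  40 = 154
byte 6: 175 ⊕ 186 =  21
byte 7: 187 ⊕ 183 =  12
byte 8: 238 ⊕  97 = 143
byte 9:  83 ⊕ 102 =  53
byte 10: 110 ⊕  18 = 124
byte 11:  61 ⊕   6 =  59
byte 12:  17 ⊕  88 =  73
byte 13:  64 ⊕  89 =  25
byte 14: 217 ⊕ 140 =  85

9e 88 70 d8 40 9a 15 0c 8f 35 7c 3b 49 19 55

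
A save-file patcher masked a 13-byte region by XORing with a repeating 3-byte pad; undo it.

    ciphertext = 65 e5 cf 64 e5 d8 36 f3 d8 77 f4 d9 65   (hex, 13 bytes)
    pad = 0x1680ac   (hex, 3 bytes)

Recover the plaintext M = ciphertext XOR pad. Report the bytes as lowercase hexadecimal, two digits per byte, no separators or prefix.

The 3-byte key repeats, so the effective keystream is 16 80 ac 16 80 ac 16 80 ac 16 80 ac 16.
byte 0: 65 ^ 16 = 73
byte 1: e5 ^ 80 = 65
byte 2: cf ^ ac = 63
byte 3: 64 ^ 16 = 72
byte 4: e5 ^ 80 = 65
byte 5: d8 ^ ac = 74
byte 6: 36 ^ 16 = 20
byte 7: f3 ^ 80 = 73
byte 8: d8 ^ ac = 74
byte 9: 77 ^ 16 = 61
byte 10: f4 ^ 80 = 74
byte 11: d9 ^ ac = 75
byte 12: 65 ^ 16 = 73

73656372657420737461747573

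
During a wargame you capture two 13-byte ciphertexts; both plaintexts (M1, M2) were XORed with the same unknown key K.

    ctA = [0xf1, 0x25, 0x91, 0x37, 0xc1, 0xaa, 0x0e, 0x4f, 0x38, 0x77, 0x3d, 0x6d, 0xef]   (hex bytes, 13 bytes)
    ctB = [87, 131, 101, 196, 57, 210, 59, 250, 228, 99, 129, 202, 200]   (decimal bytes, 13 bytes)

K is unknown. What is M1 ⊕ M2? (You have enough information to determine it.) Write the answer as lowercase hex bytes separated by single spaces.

a6 a6 f4 f3 f8 78 35 b5 dc 14 bc a7 27

ctA ⊕ ctB = (M1 ⊕ K) ⊕ (M2 ⊕ K) = M1 ⊕ M2 — the shared key cancels under XOR.
11110001 ⊕ 01010111 = 10100110
00100101 ⊕ 10000011 = 10100110
10010001 ⊕ 01100101 = 11110100
00110111 ⊕ 11000100 = 11110011
11000001 ⊕ 00111001 = 11111000
10101010 ⊕ 11010010 = 01111000
00001110 ⊕ 00111011 = 00110101
01001111 ⊕ 11111010 = 10110101
00111000 ⊕ 11100100 = 11011100
01110111 ⊕ 01100011 = 00010100
00111101 ⊕ 10000001 = 10111100
01101101 ⊕ 11001010 = 10100111
11101111 ⊕ 11001000 = 00100111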